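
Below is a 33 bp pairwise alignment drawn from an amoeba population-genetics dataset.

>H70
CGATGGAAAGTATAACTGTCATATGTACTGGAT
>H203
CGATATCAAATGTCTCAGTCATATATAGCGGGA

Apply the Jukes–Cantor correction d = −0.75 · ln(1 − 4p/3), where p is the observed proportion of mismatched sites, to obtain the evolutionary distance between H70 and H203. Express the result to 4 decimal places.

0.5587

Differing sites — 5:G/A; 6:G/T; 7:A/C; 10:G/A; 12:A/G; 14:A/C; 15:A/T; 17:T/A; 25:G/A; 28:C/G; 29:T/C; 32:A/G; 33:T/A.
p = 13/33 = 0.393939.
d = −0.75 · ln(1 − (4/3)·0.393939) = −0.75 · ln(0.474748) = −0.75 · (-0.744971) = 0.5587.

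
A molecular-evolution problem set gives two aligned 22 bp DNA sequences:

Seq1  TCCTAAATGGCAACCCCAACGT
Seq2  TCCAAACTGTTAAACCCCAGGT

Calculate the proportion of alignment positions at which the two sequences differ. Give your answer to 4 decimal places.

0.3182

Mismatches occur at site 4 (T→A), site 7 (A→C), site 10 (G→T), site 11 (C→T), site 14 (C→A), site 18 (A→C), site 20 (C→G).
There are 7 differences over 22 sites, so p = 7/22 = 0.3182.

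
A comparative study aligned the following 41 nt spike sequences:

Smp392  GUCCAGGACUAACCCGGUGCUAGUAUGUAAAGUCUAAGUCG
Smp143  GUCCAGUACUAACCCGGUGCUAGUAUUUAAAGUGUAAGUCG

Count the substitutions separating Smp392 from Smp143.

3

Differing sites — 7:G/U; 27:G/U; 34:C/G.
That gives 3 mismatches out of 41 aligned sites, so the Hamming distance is 3.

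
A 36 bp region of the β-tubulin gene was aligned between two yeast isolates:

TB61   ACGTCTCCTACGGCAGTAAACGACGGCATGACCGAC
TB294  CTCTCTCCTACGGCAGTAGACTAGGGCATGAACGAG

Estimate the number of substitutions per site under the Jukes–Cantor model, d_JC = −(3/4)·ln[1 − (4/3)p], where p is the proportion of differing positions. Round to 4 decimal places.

0.2635

Differing sites — 1:A/C; 2:C/T; 3:G/C; 19:A/G; 22:G/T; 24:C/G; 32:C/A; 36:C/G.
p = 8/36 = 0.222222.
d = −0.75 · ln(1 − (4/3)·0.222222) = −0.75 · ln(0.703704) = −0.75 · (-0.351397) = 0.2635.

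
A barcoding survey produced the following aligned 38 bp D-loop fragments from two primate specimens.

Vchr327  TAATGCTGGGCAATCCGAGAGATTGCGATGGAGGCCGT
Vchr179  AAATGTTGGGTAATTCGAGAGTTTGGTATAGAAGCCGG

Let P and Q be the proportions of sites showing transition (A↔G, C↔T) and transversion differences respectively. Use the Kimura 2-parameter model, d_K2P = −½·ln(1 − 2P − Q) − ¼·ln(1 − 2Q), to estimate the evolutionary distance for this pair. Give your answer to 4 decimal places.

Mismatches occur at site 1 (T/A, transversion), site 6 (C/T, transition), site 11 (C/T, transition), site 15 (C/T, transition), site 22 (A/T, transversion), site 26 (C/G, transversion), site 27 (G/T, transversion), site 30 (G/A, transition), site 33 (G/A, transition), site 38 (T/G, transversion).
Of the 10 differences, 5 transitions and 5 transversions over 38 sites: P = 5/38 = 0.131579, Q = 5/38 = 0.131579.
d = −0.5·ln(0.605263) − 0.25·ln(0.736842) = −0.5·(-0.502092) − 0.25·(-0.305382) = 0.3274.

0.3274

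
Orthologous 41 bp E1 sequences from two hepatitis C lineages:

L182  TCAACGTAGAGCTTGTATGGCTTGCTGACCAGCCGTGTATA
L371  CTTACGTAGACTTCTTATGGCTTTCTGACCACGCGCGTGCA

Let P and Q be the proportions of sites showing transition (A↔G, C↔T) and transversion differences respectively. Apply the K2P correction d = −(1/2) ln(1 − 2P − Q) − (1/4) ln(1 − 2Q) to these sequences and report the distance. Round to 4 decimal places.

0.4211

Mismatches occur at site 1 (T↔C, transition), site 2 (C↔T, transition), site 3 (A↔T, transversion), site 11 (G↔C, transversion), site 12 (C↔T, transition), site 14 (T↔C, transition), site 15 (G↔T, transversion), site 24 (G↔T, transversion), site 32 (G↔C, transversion), site 33 (C↔G, transversion), site 36 (T↔C, transition), site 39 (A↔G, transition), site 40 (T↔C, transition).
Of the 13 differences, 7 transitions and 6 transversions over 41 sites: P = 7/41 = 0.170732, Q = 6/41 = 0.146341.
d = −0.5·ln(0.512195) − 0.25·ln(0.707318) = −0.5·(-0.669050) − 0.25·(-0.346275) = 0.4211.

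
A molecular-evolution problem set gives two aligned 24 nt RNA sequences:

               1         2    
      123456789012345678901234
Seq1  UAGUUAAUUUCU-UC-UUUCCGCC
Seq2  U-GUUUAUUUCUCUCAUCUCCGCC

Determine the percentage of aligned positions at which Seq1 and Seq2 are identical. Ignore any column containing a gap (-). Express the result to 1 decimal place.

90.5%

Excluding the 3 gap columns leaves 21 comparable sites.
Mismatches occur at site 6 (A↔U), site 18 (U↔C).
19 of the 21 comparable sites match, so the percent identity is 19/21 × 100 = 90.5%.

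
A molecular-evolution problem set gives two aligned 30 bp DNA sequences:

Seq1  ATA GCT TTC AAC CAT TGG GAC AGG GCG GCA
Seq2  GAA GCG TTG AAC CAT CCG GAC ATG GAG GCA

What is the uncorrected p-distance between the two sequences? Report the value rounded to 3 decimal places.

Mismatches occur at site 1 (A↔G), site 2 (T↔A), site 6 (T↔G), site 9 (C↔G), site 16 (T↔C), site 17 (G↔C), site 23 (G↔T), site 26 (C↔A).
There are 8 differences over 30 sites, so p = 8/30 = 0.267.

0.267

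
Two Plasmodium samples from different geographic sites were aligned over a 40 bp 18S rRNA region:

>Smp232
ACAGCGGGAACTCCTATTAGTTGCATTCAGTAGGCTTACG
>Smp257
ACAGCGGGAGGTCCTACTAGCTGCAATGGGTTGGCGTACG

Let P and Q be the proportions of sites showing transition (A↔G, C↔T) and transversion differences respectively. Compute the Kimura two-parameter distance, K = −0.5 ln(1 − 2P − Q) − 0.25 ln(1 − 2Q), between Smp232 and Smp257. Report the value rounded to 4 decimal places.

Differing sites — 10:A/G (Ti); 11:C/G (Tv); 17:T/C (Ti); 21:T/C (Ti); 26:T/A (Tv); 28:C/G (Tv); 29:A/G (Ti); 32:A/T (Tv); 36:T/G (Tv).
Of the 9 differences, 4 transitions and 5 transversions over 40 sites: P = 4/40 = 0.100000, Q = 5/40 = 0.125000.
d = −0.5·ln(0.675000) − 0.25·ln(0.750000) = −0.5·(-0.393043) − 0.25·(-0.287682) = 0.2684.

0.2684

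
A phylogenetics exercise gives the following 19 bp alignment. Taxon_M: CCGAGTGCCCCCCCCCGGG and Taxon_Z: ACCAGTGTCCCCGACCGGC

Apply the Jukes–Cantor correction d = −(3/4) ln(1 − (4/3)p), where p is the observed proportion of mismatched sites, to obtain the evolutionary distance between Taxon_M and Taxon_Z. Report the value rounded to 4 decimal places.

The sequences differ at positions 1 (C/A), 3 (G/C), 8 (C/T), 13 (C/G), 14 (C/A), 19 (G/C).
p = 6/19 = 0.315789.
d = −0.75 · ln(1 − (4/3)·0.315789) = −0.75 · ln(0.578948) = −0.75 · (-0.546543) = 0.4099.

0.4099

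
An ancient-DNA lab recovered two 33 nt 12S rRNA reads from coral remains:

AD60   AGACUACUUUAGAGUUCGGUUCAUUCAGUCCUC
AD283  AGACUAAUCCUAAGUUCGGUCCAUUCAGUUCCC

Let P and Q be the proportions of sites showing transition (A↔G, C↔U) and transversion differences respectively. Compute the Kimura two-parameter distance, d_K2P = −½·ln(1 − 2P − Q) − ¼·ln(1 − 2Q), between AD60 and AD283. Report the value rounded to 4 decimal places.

0.3083

Differing sites — 7:C/A (Tv); 9:U/C (Ti); 10:U/C (Ti); 11:A/U (Tv); 12:G/A (Ti); 21:U/C (Ti); 30:C/U (Ti); 32:U/C (Ti).
Of the 8 differences, 6 transitions and 2 transversions over 33 sites: P = 6/33 = 0.181818, Q = 2/33 = 0.060606.
d = −0.5·ln(0.575758) − 0.25·ln(0.878788) = −0.5·(-0.552068) − 0.25·(-0.129212) = 0.3083.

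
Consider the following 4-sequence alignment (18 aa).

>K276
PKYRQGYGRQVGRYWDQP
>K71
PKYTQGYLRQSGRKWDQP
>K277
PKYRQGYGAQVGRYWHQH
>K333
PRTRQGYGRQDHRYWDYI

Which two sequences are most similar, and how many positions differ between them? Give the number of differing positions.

3

Pairwise Hamming distances:
  K276 vs K71: 4
  K276 vs K277: 3
  K276 vs K333: 6
  K71 vs K277: 7
  K71 vs K333: 9
  K277 vs K333: 8
The smallest is 3, between K276 and K277.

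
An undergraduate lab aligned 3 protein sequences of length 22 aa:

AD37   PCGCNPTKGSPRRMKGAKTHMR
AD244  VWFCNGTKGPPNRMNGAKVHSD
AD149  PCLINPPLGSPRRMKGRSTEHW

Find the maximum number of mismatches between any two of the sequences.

16

Pairwise Hamming distances:
  AD37 vs AD244: 10
  AD37 vs AD149: 9
  AD244 vs AD149: 16
The largest is 16, between AD244 and AD149.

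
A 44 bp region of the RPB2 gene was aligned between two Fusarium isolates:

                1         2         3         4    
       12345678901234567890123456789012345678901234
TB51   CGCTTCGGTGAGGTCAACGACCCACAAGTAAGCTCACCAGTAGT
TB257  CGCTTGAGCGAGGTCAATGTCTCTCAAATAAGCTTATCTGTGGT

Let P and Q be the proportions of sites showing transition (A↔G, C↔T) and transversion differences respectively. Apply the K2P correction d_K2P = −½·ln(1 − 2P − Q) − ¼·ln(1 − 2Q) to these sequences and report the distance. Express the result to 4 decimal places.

Differing sites — 6:C/G (Tv); 7:G/A (Ti); 9:T/C (Ti); 18:C/T (Ti); 20:A/T (Tv); 22:C/T (Ti); 24:A/T (Tv); 28:G/A (Ti); 35:C/T (Ti); 37:C/T (Ti); 39:A/T (Tv); 42:A/G (Ti).
Of the 12 differences, 8 transitions and 4 transversions over 44 sites: P = 8/44 = 0.181818, Q = 4/44 = 0.090909.
d = −0.5·ln(0.545455) − 0.25·ln(0.818182) = −0.5·(-0.606135) − 0.25·(-0.200670) = 0.3532.

0.3532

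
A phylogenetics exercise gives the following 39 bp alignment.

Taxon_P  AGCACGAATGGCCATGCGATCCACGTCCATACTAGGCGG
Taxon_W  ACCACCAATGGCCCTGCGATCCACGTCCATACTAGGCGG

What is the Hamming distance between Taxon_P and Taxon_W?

3

The sequences differ at positions 2 (G/C), 6 (G/C), 14 (A/C).
That gives 3 mismatches out of 39 aligned sites, so the Hamming distance is 3.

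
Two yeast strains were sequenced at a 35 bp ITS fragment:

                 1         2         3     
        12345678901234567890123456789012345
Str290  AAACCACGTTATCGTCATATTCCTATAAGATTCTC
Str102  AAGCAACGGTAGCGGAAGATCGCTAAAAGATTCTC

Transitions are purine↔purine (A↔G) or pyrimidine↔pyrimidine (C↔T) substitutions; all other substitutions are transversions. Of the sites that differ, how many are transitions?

2

Mismatches occur at site 3 (A↔G, transition), site 5 (C↔A, transversion), site 9 (T↔G, transversion), site 12 (T↔G, transversion), site 15 (T↔G, transversion), site 16 (C↔A, transversion), site 18 (T↔G, transversion), site 21 (T↔C, transition), site 22 (C↔G, transversion), site 26 (T↔A, transversion).
Of the 10 differences, 2 transitions and 8 transversions, so the answer is 2.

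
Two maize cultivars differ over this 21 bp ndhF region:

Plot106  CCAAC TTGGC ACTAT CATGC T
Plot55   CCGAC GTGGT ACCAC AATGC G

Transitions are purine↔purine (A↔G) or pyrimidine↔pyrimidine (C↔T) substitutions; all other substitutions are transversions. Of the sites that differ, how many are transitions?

Mismatches occur at site 3 (A→G, transition), site 6 (T→G, transversion), site 10 (C→T, transition), site 13 (T→C, transition), site 15 (T→C, transition), site 16 (C→A, transversion), site 21 (T→G, transversion).
Of the 7 differences, 4 transitions and 3 transversions, so the answer is 4.

4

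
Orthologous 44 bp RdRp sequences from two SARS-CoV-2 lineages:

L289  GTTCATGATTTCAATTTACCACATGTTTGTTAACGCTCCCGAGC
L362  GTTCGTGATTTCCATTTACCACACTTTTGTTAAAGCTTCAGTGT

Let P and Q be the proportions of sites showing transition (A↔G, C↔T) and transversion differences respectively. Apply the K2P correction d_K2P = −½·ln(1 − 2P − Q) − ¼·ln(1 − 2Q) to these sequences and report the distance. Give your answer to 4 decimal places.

0.2396

Differing sites — 5:A/G (Ti); 13:A/C (Tv); 24:T/C (Ti); 25:G/T (Tv); 34:C/A (Tv); 38:C/T (Ti); 40:C/A (Tv); 42:A/T (Tv); 44:C/T (Ti).
Of the 9 differences, 4 transitions and 5 transversions over 44 sites: P = 4/44 = 0.090909, Q = 5/44 = 0.113636.
d = −0.5·ln(0.704546) − 0.25·ln(0.772728) = −0.5·(-0.350202) − 0.25·(-0.257828) = 0.2396.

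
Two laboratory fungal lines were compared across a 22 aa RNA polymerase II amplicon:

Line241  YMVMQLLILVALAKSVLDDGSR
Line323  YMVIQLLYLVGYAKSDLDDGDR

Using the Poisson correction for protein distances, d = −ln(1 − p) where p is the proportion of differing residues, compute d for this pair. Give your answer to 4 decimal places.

Mismatches occur at site 4 (M↔I), site 8 (I↔Y), site 11 (A↔G), site 12 (L↔Y), site 16 (V↔D), site 21 (S↔D).
p = 6/22 = 0.272727.
d = −ln(1 − 0.272727) = −ln(0.727273) = 0.3185.

0.3185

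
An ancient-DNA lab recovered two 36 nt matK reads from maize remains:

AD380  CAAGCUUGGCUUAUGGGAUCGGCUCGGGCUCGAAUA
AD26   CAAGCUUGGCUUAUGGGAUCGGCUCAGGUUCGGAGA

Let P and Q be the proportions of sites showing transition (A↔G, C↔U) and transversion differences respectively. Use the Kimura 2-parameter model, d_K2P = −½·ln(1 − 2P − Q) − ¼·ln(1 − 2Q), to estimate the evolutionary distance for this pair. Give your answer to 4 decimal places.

The sequences differ at positions 26 (G/A, transition), 29 (C/U, transition), 33 (A/G, transition), 35 (U/G, transversion).
Of the 4 differences, 3 transitions and 1 transversion over 36 sites: P = 3/36 = 0.083333, Q = 1/36 = 0.027778.
d = −0.5·ln(0.805556) − 0.25·ln(0.944444) = −0.5·(-0.216223) − 0.25·(-0.057159) = 0.1224.

0.1224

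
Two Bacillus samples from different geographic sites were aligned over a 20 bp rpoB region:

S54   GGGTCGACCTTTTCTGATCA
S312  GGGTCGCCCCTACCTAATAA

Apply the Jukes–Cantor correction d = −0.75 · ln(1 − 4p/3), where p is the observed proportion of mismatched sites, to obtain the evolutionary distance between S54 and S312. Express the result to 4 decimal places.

0.3831

Differing sites — 7:A/C; 10:T/C; 12:T/A; 13:T/C; 16:G/A; 19:C/A.
p = 6/20 = 0.300000.
d = −0.75 · ln(1 − (4/3)·0.300000) = −0.75 · ln(0.600000) = −0.75 · (-0.510826) = 0.3831.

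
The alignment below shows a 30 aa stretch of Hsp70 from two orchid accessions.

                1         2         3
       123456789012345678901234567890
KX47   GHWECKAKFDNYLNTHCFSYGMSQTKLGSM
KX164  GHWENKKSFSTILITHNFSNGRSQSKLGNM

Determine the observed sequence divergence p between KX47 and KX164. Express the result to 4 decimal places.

The sequences differ at positions 5 (C/N), 7 (A/K), 8 (K/S), 10 (D/S), 11 (N/T), 12 (Y/I), 14 (N/I), 17 (C/N), 20 (Y/N), 22 (M/R), 25 (T/S), 29 (S/N).
There are 12 differences over 30 sites, so p = 12/30 = 0.4000.

0.4000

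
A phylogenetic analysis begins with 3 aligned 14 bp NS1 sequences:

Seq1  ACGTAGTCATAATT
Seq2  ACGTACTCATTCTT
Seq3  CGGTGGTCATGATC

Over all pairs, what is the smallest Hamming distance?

Pairwise Hamming distances:
  Seq1 vs Seq2: 3
  Seq1 vs Seq3: 5
  Seq2 vs Seq3: 7
The smallest is 3, between Seq1 and Seq2.

3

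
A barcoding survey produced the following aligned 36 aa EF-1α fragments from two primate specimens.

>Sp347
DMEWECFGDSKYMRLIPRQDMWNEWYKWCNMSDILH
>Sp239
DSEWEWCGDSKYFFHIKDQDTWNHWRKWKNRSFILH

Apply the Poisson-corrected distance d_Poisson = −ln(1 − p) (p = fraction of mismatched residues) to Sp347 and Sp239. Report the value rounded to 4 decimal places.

0.4925

The sequences differ at positions 2 (M/S), 6 (C/W), 7 (F/C), 13 (M/F), 14 (R/F), 15 (L/H), 17 (P/K), 18 (R/D), 21 (M/T), 24 (E/H), 26 (Y/R), 29 (C/K), 31 (M/R), 33 (D/F).
p = 14/36 = 0.388889.
d = −ln(1 − 0.388889) = −ln(0.611111) = 0.4925.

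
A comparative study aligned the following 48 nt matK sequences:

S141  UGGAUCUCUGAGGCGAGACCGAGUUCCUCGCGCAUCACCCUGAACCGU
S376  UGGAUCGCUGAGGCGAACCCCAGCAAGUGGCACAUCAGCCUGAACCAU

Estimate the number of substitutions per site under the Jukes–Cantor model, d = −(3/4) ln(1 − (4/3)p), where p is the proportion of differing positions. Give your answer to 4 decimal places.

Mismatches occur at site 7 (U↔G), site 17 (G↔A), site 18 (A↔C), site 21 (G↔C), site 24 (U↔C), site 25 (U↔A), site 26 (C↔A), site 27 (C↔G), site 29 (C↔G), site 32 (G↔A), site 38 (C↔G), site 47 (G↔A).
p = 12/48 = 0.250000.
d = −0.75 · ln(1 − (4/3)·0.250000) = −0.75 · ln(0.666667) = −0.75 · (-0.405465) = 0.3041.

0.3041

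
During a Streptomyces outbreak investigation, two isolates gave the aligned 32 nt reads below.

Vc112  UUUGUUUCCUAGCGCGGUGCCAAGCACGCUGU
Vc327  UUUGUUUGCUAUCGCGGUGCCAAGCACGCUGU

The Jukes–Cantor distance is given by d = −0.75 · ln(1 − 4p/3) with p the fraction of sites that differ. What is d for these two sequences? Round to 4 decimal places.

0.0653

Differing sites — 8:C/G; 12:G/U.
p = 2/32 = 0.062500.
d = −0.75 · ln(1 − (4/3)·0.062500) = −0.75 · ln(0.916667) = −0.75 · (-0.087011) = 0.0653.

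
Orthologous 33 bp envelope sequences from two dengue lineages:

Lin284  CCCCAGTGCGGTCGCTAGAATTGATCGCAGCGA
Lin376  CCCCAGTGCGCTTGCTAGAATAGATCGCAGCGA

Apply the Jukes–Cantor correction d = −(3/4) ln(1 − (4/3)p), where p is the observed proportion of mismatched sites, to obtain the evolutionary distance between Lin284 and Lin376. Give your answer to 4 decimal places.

Mismatches occur at site 11 (G→C), site 13 (C→T), site 22 (T→A).
p = 3/33 = 0.090909.
d = −0.75 · ln(1 − (4/3)·0.090909) = −0.75 · ln(0.878788) = −0.75 · (-0.129212) = 0.0969.

0.0969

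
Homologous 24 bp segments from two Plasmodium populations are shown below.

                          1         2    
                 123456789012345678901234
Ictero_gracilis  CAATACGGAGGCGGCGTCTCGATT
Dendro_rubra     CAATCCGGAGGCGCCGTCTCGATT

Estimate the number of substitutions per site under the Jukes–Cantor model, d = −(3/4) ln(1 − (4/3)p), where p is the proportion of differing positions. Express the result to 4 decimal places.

The sequences differ at positions 5 (A/C), 14 (G/C).
p = 2/24 = 0.083333.
d = −0.75 · ln(1 − (4/3)·0.083333) = −0.75 · ln(0.888889) = −0.75 · (-0.117783) = 0.0883.

0.0883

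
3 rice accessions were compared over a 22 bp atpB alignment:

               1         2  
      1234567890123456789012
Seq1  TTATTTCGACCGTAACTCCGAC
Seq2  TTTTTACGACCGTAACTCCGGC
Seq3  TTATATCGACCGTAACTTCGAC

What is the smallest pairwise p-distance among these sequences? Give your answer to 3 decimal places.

0.091

Pairwise Hamming distances:
  Seq1 vs Seq2: 3
  Seq1 vs Seq3: 2
  Seq2 vs Seq3: 5
The smallest is 2 mismatches, between Seq1 and Seq3; p = 2/22 = 0.091.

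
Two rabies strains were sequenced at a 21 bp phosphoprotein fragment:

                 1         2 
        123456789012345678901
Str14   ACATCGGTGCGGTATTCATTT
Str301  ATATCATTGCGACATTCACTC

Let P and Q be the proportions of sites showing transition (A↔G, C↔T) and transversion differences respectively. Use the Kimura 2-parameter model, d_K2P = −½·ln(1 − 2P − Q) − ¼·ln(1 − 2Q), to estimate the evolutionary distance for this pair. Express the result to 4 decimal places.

0.5076

The sequences differ at positions 2 (C/T, transition), 6 (G/A, transition), 7 (G/T, transversion), 12 (G/A, transition), 13 (T/C, transition), 19 (T/C, transition), 21 (T/C, transition).
Of the 7 differences, 6 transitions and 1 transversion over 21 sites: P = 6/21 = 0.285714, Q = 1/21 = 0.047619.
d = −0.5·ln(0.380953) − 0.25·ln(0.904762) = −0.5·(-0.965079) − 0.25·(-0.100083) = 0.5076.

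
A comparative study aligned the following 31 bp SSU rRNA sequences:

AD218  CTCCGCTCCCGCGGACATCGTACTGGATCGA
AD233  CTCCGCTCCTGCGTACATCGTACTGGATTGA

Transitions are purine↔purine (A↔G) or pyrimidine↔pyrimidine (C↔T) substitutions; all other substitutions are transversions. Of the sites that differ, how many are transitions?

The sequences differ at positions 10 (C/T, transition), 14 (G/T, transversion), 29 (C/T, transition).
Of the 3 differences, 2 transitions and 1 transversion, so the answer is 2.

2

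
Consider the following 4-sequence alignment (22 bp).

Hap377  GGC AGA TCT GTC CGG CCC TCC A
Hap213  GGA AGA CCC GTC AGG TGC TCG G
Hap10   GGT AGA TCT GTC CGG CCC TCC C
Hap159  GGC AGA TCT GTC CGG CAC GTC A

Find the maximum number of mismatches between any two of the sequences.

Pairwise Hamming distances:
  Hap377 vs Hap213: 8
  Hap377 vs Hap10: 2
  Hap377 vs Hap159: 3
  Hap213 vs Hap10: 8
  Hap213 vs Hap159: 10
  Hap10 vs Hap159: 5
The largest is 10, between Hap213 and Hap159.

10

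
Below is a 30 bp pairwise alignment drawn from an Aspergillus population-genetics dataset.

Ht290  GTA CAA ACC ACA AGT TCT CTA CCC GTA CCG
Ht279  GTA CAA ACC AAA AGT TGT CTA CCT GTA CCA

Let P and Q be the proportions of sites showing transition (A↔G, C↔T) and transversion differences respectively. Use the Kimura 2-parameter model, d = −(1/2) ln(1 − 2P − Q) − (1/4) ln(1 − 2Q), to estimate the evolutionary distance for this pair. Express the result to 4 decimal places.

Differing sites — 11:C/A (Tv); 17:C/G (Tv); 24:C/T (Ti); 30:G/A (Ti).
Of the 4 differences, 2 transitions and 2 transversions over 30 sites: P = 2/30 = 0.066667, Q = 2/30 = 0.066667.
d = −0.5·ln(0.799999) − 0.25·ln(0.866666) = −0.5·(-0.223145) − 0.25·(-0.143102) = 0.1473.

0.1473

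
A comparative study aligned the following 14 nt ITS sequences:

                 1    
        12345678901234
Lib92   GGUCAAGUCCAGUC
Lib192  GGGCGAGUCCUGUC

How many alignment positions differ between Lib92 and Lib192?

Mismatches occur at site 3 (U→G), site 5 (A→G), site 11 (A→U).
That gives 3 mismatches out of 14 aligned sites, so the Hamming distance is 3.

3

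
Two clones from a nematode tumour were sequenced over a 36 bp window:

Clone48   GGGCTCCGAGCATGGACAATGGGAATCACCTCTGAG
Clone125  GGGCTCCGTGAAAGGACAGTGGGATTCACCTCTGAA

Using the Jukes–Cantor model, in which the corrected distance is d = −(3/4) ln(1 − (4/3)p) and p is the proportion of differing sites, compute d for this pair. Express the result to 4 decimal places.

The sequences differ at positions 9 (A/T), 11 (C/A), 13 (T/A), 19 (A/G), 25 (A/T), 36 (G/A).
p = 6/36 = 0.166667.
d = −0.75 · ln(1 − (4/3)·0.166667) = −0.75 · ln(0.777777) = −0.75 · (-0.251315) = 0.1885.

0.1885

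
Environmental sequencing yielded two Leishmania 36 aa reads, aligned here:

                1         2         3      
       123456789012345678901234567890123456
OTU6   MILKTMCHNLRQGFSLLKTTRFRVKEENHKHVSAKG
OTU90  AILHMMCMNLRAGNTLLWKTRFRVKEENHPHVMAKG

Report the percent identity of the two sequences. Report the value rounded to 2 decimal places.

Differing sites — 1:M/A; 4:K/H; 5:T/M; 8:H/M; 12:Q/A; 14:F/N; 15:S/T; 18:K/W; 19:T/K; 30:K/P; 33:S/M.
25 of the 36 sites match, so the percent identity is 25/36 × 100 = 69.44%.

69.44%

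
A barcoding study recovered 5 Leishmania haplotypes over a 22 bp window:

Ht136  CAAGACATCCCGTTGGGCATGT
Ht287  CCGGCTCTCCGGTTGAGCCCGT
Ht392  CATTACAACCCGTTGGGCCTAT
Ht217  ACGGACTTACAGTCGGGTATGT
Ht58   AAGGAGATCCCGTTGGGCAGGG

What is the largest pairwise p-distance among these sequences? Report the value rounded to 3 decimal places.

0.545

Pairwise Hamming distances:
  Ht136 vs Ht287: 9
  Ht136 vs Ht392: 5
  Ht136 vs Ht217: 8
  Ht136 vs Ht58: 5
  Ht287 vs Ht392: 11
  Ht287 vs Ht217: 11
  Ht287 vs Ht58: 10
  Ht392 vs Ht217: 12
  Ht392 vs Ht58: 9
  Ht217 vs Ht58: 9
The largest is 12 mismatches, between Ht392 and Ht217; p = 12/22 = 0.545.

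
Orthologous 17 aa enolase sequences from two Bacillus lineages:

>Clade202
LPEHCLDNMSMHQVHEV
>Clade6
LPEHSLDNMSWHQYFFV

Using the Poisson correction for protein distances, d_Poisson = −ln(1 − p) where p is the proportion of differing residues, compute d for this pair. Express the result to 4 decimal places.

Differing sites — 5:C/S; 11:M/W; 14:V/Y; 15:H/F; 16:E/F.
p = 5/17 = 0.294118.
d = −ln(1 − 0.294118) = −ln(0.705882) = 0.3483.

0.3483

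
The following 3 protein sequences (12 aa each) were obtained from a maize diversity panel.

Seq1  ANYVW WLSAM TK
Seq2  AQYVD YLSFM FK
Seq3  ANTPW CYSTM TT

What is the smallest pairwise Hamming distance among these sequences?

Pairwise Hamming distances:
  Seq1 vs Seq2: 5
  Seq1 vs Seq3: 6
  Seq2 vs Seq3: 9
The smallest is 5, between Seq1 and Seq2.

5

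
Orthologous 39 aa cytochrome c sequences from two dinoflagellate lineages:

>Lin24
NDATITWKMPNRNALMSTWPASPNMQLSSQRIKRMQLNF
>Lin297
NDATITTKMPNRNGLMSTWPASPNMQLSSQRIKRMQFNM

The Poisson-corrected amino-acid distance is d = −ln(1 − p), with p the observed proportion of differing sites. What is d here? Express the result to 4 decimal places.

0.1082

The sequences differ at positions 7 (W/T), 14 (A/G), 37 (L/F), 39 (F/M).
p = 4/39 = 0.102564.
d = −ln(1 − 0.102564) = −ln(0.897436) = 0.1082.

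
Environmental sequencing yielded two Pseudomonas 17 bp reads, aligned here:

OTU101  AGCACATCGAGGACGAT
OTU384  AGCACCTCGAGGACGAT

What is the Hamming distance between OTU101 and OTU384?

1

The sequences differ at position 6 (A/C).
That gives 1 mismatch out of 17 aligned sites, so the Hamming distance is 1.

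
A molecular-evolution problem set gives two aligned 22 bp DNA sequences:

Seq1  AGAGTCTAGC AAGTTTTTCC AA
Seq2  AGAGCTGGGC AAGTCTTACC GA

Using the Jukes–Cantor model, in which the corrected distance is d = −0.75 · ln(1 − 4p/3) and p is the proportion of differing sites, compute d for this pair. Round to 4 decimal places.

0.4141

Differing sites — 5:T/C; 6:C/T; 7:T/G; 8:A/G; 15:T/C; 18:T/A; 21:A/G.
p = 7/22 = 0.318182.
d = −0.75 · ln(1 − (4/3)·0.318182) = −0.75 · ln(0.575757) = −0.75 · (-0.552070) = 0.4141.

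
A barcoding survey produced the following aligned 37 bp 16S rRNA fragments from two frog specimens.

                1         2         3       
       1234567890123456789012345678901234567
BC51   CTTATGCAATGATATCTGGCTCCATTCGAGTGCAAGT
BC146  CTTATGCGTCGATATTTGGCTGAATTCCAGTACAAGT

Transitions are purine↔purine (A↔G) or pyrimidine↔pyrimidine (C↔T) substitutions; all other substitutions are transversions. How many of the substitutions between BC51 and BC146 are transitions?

4

Mismatches occur at site 8 (A→G, transition), site 9 (A→T, transversion), site 10 (T→C, transition), site 16 (C→T, transition), site 22 (C→G, transversion), site 23 (C→A, transversion), site 28 (G→C, transversion), site 32 (G→A, transition).
Of the 8 differences, 4 transitions and 4 transversions, so the answer is 4.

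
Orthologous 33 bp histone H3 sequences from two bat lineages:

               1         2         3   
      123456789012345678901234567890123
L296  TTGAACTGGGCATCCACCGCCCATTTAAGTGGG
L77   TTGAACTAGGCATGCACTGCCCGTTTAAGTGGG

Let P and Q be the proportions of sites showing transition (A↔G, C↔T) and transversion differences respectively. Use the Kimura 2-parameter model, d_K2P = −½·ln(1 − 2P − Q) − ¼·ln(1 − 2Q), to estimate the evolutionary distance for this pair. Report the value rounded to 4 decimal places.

0.1348

The sequences differ at positions 8 (G/A, transition), 14 (C/G, transversion), 18 (C/T, transition), 23 (A/G, transition).
Of the 4 differences, 3 transitions and 1 transversion over 33 sites: P = 3/33 = 0.090909, Q = 1/33 = 0.030303.
d = −0.5·ln(0.787879) − 0.25·ln(0.939394) = −0.5·(-0.238411) − 0.25·(-0.062520) = 0.1348.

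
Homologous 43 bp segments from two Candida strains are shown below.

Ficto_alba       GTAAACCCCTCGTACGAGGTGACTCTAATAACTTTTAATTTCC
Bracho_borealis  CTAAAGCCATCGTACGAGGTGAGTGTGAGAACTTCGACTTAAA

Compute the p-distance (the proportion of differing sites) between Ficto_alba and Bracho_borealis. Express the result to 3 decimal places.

0.302

Mismatches occur at site 1 (G→C), site 6 (C→G), site 9 (C→A), site 23 (C→G), site 25 (C→G), site 27 (A→G), site 29 (T→G), site 35 (T→C), site 36 (T→G), site 38 (A→C), site 41 (T→A), site 42 (C→A), site 43 (C→A).
There are 13 differences over 43 sites, so p = 13/43 = 0.302.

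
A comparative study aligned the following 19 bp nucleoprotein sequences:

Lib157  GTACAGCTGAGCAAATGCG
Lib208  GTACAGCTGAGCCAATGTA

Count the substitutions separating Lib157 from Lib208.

3

Mismatches occur at site 13 (A↔C), site 18 (C↔T), site 19 (G↔A).
That gives 3 mismatches out of 19 aligned sites, so the Hamming distance is 3.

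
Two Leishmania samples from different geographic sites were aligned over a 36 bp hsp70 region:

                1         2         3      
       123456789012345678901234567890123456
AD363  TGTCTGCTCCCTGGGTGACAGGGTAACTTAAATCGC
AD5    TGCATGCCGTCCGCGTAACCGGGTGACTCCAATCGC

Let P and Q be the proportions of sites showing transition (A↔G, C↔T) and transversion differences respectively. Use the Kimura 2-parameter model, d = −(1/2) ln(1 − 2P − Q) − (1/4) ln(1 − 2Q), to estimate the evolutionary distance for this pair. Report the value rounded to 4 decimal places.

Mismatches occur at site 3 (T↔C, transition), site 4 (C↔A, transversion), site 8 (T↔C, transition), site 9 (C↔G, transversion), site 10 (C↔T, transition), site 12 (T↔C, transition), site 14 (G↔C, transversion), site 17 (G↔A, transition), site 20 (A↔C, transversion), site 25 (A↔G, transition), site 29 (T↔C, transition), site 30 (A↔C, transversion).
Of the 12 differences, 7 transitions and 5 transversions over 36 sites: P = 7/36 = 0.194444, Q = 5/36 = 0.138889.
d = −0.5·ln(0.472223) − 0.25·ln(0.722222) = −0.5·(-0.750304) − 0.25·(-0.325423) = 0.4565.

0.4565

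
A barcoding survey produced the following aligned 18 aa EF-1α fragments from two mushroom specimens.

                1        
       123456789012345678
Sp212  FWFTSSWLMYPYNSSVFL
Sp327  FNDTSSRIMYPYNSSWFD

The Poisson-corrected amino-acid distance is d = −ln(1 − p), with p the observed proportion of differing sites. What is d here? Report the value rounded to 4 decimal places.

0.4055

Mismatches occur at site 2 (W→N), site 3 (F→D), site 7 (W→R), site 8 (L→I), site 16 (V→W), site 18 (L→D).
p = 6/18 = 0.333333.
d = −ln(1 − 0.333333) = −ln(0.666667) = 0.4055.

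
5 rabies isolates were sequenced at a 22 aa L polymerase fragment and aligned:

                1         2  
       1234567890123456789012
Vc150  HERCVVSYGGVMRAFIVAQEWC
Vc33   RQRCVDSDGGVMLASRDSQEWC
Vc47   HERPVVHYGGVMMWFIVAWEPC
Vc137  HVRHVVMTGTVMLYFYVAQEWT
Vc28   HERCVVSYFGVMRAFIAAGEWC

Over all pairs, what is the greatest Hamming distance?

14

Pairwise Hamming distances:
  Vc150 vs Vc33: 9
  Vc150 vs Vc47: 6
  Vc150 vs Vc137: 9
  Vc150 vs Vc28: 3
  Vc33 vs Vc47: 14
  Vc33 vs Vc137: 13
  Vc33 vs Vc28: 11
  Vc47 vs Vc137: 11
  Vc47 vs Vc28: 8
  Vc137 vs Vc28: 12
The largest is 14, between Vc33 and Vc47.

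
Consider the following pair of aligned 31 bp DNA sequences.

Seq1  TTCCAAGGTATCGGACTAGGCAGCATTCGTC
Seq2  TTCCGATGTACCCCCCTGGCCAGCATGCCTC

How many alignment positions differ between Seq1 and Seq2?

10

The sequences differ at positions 5 (A/G), 7 (G/T), 11 (T/C), 13 (G/C), 14 (G/C), 15 (A/C), 18 (A/G), 20 (G/C), 27 (T/G), 29 (G/C).
That gives 10 mismatches out of 31 aligned sites, so the Hamming distance is 10.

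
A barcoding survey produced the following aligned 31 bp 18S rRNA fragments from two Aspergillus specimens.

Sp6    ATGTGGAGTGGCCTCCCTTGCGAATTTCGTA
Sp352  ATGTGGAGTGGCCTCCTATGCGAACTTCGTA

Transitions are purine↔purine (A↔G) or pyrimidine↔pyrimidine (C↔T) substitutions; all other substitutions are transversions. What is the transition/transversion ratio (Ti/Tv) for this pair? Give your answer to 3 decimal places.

2.000

The sequences differ at positions 17 (C/T, transition), 18 (T/A, transversion), 25 (T/C, transition).
Of the 3 differences, 2 transitions and 1 transversion, so Ti/Tv = 2/1 = 2.000.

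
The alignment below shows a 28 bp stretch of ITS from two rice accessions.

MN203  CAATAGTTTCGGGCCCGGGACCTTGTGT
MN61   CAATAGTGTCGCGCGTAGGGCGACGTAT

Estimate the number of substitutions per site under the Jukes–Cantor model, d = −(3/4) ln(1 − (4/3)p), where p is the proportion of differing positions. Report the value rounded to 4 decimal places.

Differing sites — 8:T/G; 12:G/C; 15:C/G; 16:C/T; 17:G/A; 20:A/G; 22:C/G; 23:T/A; 24:T/C; 27:G/A.
p = 10/28 = 0.357143.
d = −0.75 · ln(1 − (4/3)·0.357143) = −0.75 · ln(0.523809) = −0.75 · (-0.646628) = 0.4850.

0.4850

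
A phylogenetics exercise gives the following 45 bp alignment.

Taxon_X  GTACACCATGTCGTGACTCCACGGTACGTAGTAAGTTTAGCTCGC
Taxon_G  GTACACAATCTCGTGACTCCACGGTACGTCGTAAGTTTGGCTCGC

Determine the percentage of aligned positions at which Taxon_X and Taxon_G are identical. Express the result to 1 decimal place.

Differing sites — 7:C/A; 10:G/C; 30:A/C; 39:A/G.
41 of the 45 sites match, so the percent identity is 41/45 × 100 = 91.1%.

91.1%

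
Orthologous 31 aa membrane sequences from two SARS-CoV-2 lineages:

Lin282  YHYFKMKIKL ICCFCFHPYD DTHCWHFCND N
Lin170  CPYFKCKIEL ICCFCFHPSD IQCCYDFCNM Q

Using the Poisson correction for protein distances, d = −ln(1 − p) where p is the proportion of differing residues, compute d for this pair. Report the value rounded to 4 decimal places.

0.4895

Differing sites — 1:Y/C; 2:H/P; 6:M/C; 9:K/E; 19:Y/S; 21:D/I; 22:T/Q; 23:H/C; 25:W/Y; 26:H/D; 30:D/M; 31:N/Q.
p = 12/31 = 0.387097.
d = −ln(1 − 0.387097) = −ln(0.612903) = 0.4895.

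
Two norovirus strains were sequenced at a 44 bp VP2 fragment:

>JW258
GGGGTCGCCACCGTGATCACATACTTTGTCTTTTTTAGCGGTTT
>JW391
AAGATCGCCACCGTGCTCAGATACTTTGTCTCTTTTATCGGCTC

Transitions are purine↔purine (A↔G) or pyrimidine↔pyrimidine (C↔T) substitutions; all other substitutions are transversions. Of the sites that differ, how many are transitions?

The sequences differ at positions 1 (G/A, transition), 2 (G/A, transition), 4 (G/A, transition), 16 (A/C, transversion), 20 (C/G, transversion), 32 (T/C, transition), 38 (G/T, transversion), 42 (T/C, transition), 44 (T/C, transition).
Of the 9 differences, 6 transitions and 3 transversions, so the answer is 6.

6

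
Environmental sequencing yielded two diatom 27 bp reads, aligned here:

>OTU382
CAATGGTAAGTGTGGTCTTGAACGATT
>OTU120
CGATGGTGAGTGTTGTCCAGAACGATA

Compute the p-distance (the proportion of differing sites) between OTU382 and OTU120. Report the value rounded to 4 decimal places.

0.2222

Differing sites — 2:A/G; 8:A/G; 14:G/T; 18:T/C; 19:T/A; 27:T/A.
There are 6 differences over 27 sites, so p = 6/27 = 0.2222.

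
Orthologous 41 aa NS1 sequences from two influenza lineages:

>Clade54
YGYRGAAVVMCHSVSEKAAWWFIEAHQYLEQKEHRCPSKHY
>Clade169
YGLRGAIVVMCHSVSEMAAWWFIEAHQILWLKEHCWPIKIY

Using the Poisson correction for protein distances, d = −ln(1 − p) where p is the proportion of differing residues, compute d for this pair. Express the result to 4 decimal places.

Mismatches occur at site 3 (Y↔L), site 7 (A↔I), site 17 (K↔M), site 28 (Y↔I), site 30 (E↔W), site 31 (Q↔L), site 35 (R↔C), site 36 (C↔W), site 38 (S↔I), site 40 (H↔I).
p = 10/41 = 0.243902.
d = −ln(1 − 0.243902) = −ln(0.756098) = 0.2796.

0.2796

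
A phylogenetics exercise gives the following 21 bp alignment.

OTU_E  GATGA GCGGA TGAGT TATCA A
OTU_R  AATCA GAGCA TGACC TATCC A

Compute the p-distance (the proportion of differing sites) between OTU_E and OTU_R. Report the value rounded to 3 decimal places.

The sequences differ at positions 1 (G/A), 4 (G/C), 7 (C/A), 9 (G/C), 14 (G/C), 15 (T/C), 20 (A/C).
There are 7 differences over 21 sites, so p = 7/21 = 0.333.

0.333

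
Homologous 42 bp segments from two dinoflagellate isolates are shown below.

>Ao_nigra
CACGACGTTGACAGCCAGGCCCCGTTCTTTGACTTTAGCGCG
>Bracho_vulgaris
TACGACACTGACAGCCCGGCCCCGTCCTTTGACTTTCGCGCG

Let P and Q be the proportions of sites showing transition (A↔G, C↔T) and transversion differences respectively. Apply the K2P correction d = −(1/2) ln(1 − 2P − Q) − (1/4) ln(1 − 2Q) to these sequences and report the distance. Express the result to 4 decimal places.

0.1610

The sequences differ at positions 1 (C/T, transition), 7 (G/A, transition), 8 (T/C, transition), 17 (A/C, transversion), 26 (T/C, transition), 37 (A/C, transversion).
Of the 6 differences, 4 transitions and 2 transversions over 42 sites: P = 4/42 = 0.095238, Q = 2/42 = 0.047619.
d = −0.5·ln(0.761905) − 0.25·ln(0.904762) = −0.5·(-0.271933) − 0.25·(-0.100083) = 0.1610.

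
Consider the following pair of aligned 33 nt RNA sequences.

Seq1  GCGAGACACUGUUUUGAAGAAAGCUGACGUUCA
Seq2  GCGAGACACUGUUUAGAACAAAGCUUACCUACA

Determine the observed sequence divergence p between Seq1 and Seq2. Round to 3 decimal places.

Mismatches occur at site 15 (U→A), site 19 (G→C), site 26 (G→U), site 29 (G→C), site 31 (U→A).
There are 5 differences over 33 sites, so p = 5/33 = 0.152.

0.152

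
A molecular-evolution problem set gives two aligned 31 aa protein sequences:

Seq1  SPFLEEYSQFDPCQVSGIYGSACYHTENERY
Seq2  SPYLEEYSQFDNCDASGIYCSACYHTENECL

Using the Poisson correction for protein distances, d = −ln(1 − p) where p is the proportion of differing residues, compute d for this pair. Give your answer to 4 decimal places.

0.2559

The sequences differ at positions 3 (F/Y), 12 (P/N), 14 (Q/D), 15 (V/A), 20 (G/C), 30 (R/C), 31 (Y/L).
p = 7/31 = 0.225806.
d = −ln(1 − 0.225806) = −ln(0.774194) = 0.2559.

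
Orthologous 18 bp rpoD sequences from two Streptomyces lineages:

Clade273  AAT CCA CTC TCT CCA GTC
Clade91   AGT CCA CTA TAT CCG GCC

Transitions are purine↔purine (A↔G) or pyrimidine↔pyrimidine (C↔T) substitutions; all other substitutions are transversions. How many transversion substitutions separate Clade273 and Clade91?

Mismatches occur at site 2 (A→G, transition), site 9 (C→A, transversion), site 11 (C→A, transversion), site 15 (A→G, transition), site 17 (T→C, transition).
Of the 5 differences, 3 transitions and 2 transversions, so the answer is 2.

2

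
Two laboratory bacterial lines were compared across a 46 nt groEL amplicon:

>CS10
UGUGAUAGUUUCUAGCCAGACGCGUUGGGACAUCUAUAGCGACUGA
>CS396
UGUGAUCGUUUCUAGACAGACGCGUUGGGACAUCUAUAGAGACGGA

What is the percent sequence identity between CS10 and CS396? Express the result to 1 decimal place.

91.3%

Differing sites — 7:A/C; 16:C/A; 40:C/A; 44:U/G.
42 of the 46 sites match, so the percent identity is 42/46 × 100 = 91.3%.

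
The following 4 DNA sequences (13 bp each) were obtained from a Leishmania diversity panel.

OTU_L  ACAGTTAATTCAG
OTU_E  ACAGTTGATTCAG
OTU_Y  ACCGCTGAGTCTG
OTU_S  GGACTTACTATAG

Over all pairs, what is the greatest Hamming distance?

11

Pairwise Hamming distances:
  OTU_L vs OTU_E: 1
  OTU_L vs OTU_Y: 5
  OTU_L vs OTU_S: 6
  OTU_E vs OTU_Y: 4
  OTU_E vs OTU_S: 7
  OTU_Y vs OTU_S: 11
The largest is 11, between OTU_Y and OTU_S.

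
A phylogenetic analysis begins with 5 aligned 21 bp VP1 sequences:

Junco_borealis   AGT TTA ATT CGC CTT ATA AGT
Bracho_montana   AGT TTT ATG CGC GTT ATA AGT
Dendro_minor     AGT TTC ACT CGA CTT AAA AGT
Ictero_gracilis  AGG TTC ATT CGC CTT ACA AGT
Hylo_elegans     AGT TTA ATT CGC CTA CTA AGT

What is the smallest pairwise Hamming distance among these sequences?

Pairwise Hamming distances:
  Junco_borealis vs Bracho_montana: 3
  Junco_borealis vs Dendro_minor: 4
  Junco_borealis vs Ictero_gracilis: 3
  Junco_borealis vs Hylo_elegans: 2
  Bracho_montana vs Dendro_minor: 6
  Bracho_montana vs Ictero_gracilis: 5
  Bracho_montana vs Hylo_elegans: 5
  Dendro_minor vs Ictero_gracilis: 4
  Dendro_minor vs Hylo_elegans: 6
  Ictero_gracilis vs Hylo_elegans: 5
The smallest is 2, between Junco_borealis and Hylo_elegans.

2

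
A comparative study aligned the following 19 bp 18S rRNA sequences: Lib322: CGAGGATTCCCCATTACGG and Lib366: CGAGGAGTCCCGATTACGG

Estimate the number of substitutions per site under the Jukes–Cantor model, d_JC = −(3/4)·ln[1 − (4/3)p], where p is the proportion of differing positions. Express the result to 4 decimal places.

The sequences differ at positions 7 (T/G), 12 (C/G).
p = 2/19 = 0.105263.
d = −0.75 · ln(1 − (4/3)·0.105263) = −0.75 · ln(0.859649) = −0.75 · (-0.151231) = 0.1134.

0.1134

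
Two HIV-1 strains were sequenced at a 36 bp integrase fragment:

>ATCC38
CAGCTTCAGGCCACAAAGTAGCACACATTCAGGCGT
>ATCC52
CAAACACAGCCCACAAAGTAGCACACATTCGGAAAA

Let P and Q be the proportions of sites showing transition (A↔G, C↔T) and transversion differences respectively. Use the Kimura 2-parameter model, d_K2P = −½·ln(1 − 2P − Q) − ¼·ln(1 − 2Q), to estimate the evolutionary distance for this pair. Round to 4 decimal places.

Differing sites — 3:G/A (Ti); 4:C/A (Tv); 5:T/C (Ti); 6:T/A (Tv); 10:G/C (Tv); 31:A/G (Ti); 33:G/A (Ti); 34:C/A (Tv); 35:G/A (Ti); 36:T/A (Tv).
Of the 10 differences, 5 transitions and 5 transversions over 36 sites: P = 5/36 = 0.138889, Q = 5/36 = 0.138889.
d = −0.5·ln(0.583333) − 0.25·ln(0.722222) = −0.5·(-0.538997) − 0.25·(-0.325423) = 0.3509.

0.3509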